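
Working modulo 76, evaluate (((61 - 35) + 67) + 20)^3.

61 - 35 = 26
26 + 67 = 93 ≡ 17 (mod 76)
17 + 20 = 37
(37)^3 ≡ 37 (mod 76)

37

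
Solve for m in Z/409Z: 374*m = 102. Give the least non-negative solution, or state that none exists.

gcd(374, 409) = 1, so a unique solution mod 409 exists.
374⁻¹ ≡ 222 (mod 409).
m ≡ 222*102 ≡ 149 (mod 409).

149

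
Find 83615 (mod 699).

83615 = 119·699 + 434, so 83615 ≡ 434 (mod 699).

434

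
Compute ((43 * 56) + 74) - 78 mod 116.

84

43 * 56 = 2408 ≡ 88 (mod 116)
88 + 74 = 162 ≡ 46 (mod 116)
46 - 78 = -32 ≡ 84 (mod 116)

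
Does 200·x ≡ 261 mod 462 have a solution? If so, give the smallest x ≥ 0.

gcd(200, 462) = 2, and 2 does not divide 261.
So the congruence has no solution.

no solution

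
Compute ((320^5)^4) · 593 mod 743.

(320)^5 ≡ 301 (mod 743)
(301)^4 ≡ 539 (mod 743)
539 · 593 = 319627 ≡ 137 (mod 743)

137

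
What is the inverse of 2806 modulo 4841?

3535

By the extended Euclidean algorithm:
4841 = 1×2806 + 2035
2806 = 1×2035 + 771
2035 = 2×771 + 493
771 = 1×493 + 278
493 = 1×278 + 215
278 = 1×215 + 63
215 = 3×63 + 26
63 = 2×26 + 11
26 = 2×11 + 4
11 = 2×4 + 3
4 = 1×3 + 1
3 = 3×1 + 0
gcd(2806, 4841) = 1, so the inverse exists.
Bézout: 1 = 757×4841 − 1306×2806.
So 2806⁻¹ ≡ −1306 ≡ 3535 (mod 4841).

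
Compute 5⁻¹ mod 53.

By the extended Euclidean algorithm:
53 = 10×5 + 3
5 = 1×3 + 2
3 = 1×2 + 1
2 = 2×1 + 0
gcd(5, 53) = 1, so the inverse exists.
Bézout: 1 = 2×53 − 21×5.
So 5⁻¹ ≡ −21 ≡ 32 (mod 53).

32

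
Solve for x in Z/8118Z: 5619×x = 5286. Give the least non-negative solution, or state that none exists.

1372

gcd(5619, 8118) = 3, and 3 | 5286, so solutions exist.
Divide through by 3: 1873×x ≡ 1762 mod 2706.
1873⁻¹ ≡ 1621 (mod 2706).
x ≡ 1621×1762 ≡ 1372 (mod 2706).
The smallest non-negative solution is x = 1372.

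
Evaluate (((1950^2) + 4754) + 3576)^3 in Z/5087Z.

992

(1950)^2 ≡ 2511 (mod 5087)
2511 + 4754 = 7265 ≡ 2178 (mod 5087)
2178 + 3576 = 5754 ≡ 667 (mod 5087)
(667)^3 ≡ 992 (mod 5087)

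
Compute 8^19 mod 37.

19 in binary is 10011, i.e. 19 = 16 + 2 + 1.
8^1 ≡ 8 (mod 37)
8^2 ≡ 8^2 = 64 ≡ 27 (mod 37)
8^4 ≡ 27^2 = 729 ≡ 26 (mod 37)
8^8 ≡ 26^2 = 676 ≡ 10 (mod 37)
8^16 ≡ 10^2 = 100 ≡ 26 (mod 37)
8^19 = 8^16 × 8^2 × 8^1 ≡ 26 × 27 × 8 (mod 37).
Accumulate the product:
26 × 27 = 702 ≡ 36
36 × 8 = 288 ≡ 29

29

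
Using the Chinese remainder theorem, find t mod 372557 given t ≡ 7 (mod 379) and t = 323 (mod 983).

253937

379⁻¹ mod 983: 379*83 ≡ 1 (mod 983), so 379⁻¹ ≡ 83.
t = 7 + 379*((323 − 7)*83 mod 983) = 7 + 379*670 = 253937.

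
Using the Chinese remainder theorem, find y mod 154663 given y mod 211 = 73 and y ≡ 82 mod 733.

29402

211⁻¹ mod 733: 211*667 ≡ 1 (mod 733), so 211⁻¹ ≡ 667.
y = 73 + 211*((82 − 73)*667 mod 733) = 73 + 211*139 = 29402.
Check: 29402 mod 211 = 73, 29402 mod 733 = 82. ✓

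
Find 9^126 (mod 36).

9

Compute successive squares:
126 in binary is 1111110, i.e. 126 = 64 + 32 + 16 + 8 + 4 + 2.
9^1 ≡ 9 (mod 36)
9^2 ≡ 9^2 = 81 ≡ 9 (mod 36)
9^4 ≡ 9^2 = 81 ≡ 9 (mod 36)
9^8 ≡ 9^2 = 81 ≡ 9 (mod 36)
9^16 ≡ 9^2 = 81 ≡ 9 (mod 36)
9^32 ≡ 9^2 = 81 ≡ 9 (mod 36)
9^64 ≡ 9^2 = 81 ≡ 9 (mod 36)
9^126 = 9^64 × 9^32 × 9^16 × 9^8 × 9^4 × 9^2 ≡ 9 × 9 × 9 × 9 × 9 × 9 (mod 36).
Accumulate the product:
9 × 9 = 81 ≡ 9
9 × 9 = 81 ≡ 9
9 × 9 = 81 ≡ 9
9 × 9 = 81 ≡ 9
9 × 9 = 81 ≡ 9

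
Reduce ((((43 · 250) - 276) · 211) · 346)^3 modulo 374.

43 · 250 = 10750 ≡ 278 (mod 374)
278 - 276 = 2
2 · 211 = 422 ≡ 48 (mod 374)
48 · 346 = 16608 ≡ 152 (mod 374)
(152)^3 ≡ 322 (mod 374)

322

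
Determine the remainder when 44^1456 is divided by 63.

Compute successive squares:
44^1 ≡ 44 (mod 63)
44^2 ≡ 44^2 = 1936 ≡ 46 (mod 63)
44^4 ≡ 46^2 = 2116 ≡ 37 (mod 63)
44^8 ≡ 37^2 = 1369 ≡ 46 (mod 63)
44^16 ≡ 46^2 = 2116 ≡ 37 (mod 63)
44^32 ≡ 37^2 = 1369 ≡ 46 (mod 63)
44^64 ≡ 46^2 = 2116 ≡ 37 (mod 63)
44^128 ≡ 37^2 = 1369 ≡ 46 (mod 63)
44^256 ≡ 46^2 = 2116 ≡ 37 (mod 63)
44^512 ≡ 37^2 = 1369 ≡ 46 (mod 63)
44^1024 ≡ 46^2 = 2116 ≡ 37 (mod 63)
44^1456 = 44^1024 · 44^256 · 44^128 · 44^32 · 44^16 ≡ 37 · 37 · 46 · 46 · 37 (mod 63).
Accumulate the product:
37 · 37 = 1369 ≡ 46
46 · 46 = 2116 ≡ 37
37 · 46 = 1702 ≡ 1
1 · 37 = 37

37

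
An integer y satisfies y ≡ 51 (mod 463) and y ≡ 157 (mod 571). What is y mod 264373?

229699

463⁻¹ mod 571: 463×37 ≡ 1 (mod 571), so 463⁻¹ ≡ 37.
y = 51 + 463×((157 − 51)×37 mod 571) = 51 + 463×496 = 229699.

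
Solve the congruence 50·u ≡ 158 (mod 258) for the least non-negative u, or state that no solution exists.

gcd(50, 258) = 2, and 2 | 158, so solutions exist.
Divide through by 2: 25·u = 79 (mod 129).
25⁻¹ ≡ 31 (mod 129).
u ≡ 31·79 ≡ 127 (mod 129).
The smallest non-negative solution is u = 127.

127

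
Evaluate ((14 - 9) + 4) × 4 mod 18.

0

14 - 9 = 5
5 + 4 = 9
9 × 4 = 36 ≡ 0 (mod 18)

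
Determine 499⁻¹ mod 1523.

1523 = 3·499 + 26
499 = 19·26 + 5
26 = 5·5 + 1
5 = 5·1 + 0
gcd(499, 1523) = 1, so the inverse exists.
Back-substitute for 1:
1 = 1·26 − 5·5
  = −5·499 + 96·26
  = 96·1523 − 293·499
So 499⁻¹ ≡ −293 ≡ 1230 (mod 1523).

1230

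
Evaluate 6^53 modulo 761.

Using repeated squaring:
6^1 ≡ 6 (mod 761)
6^2 ≡ 6^2 = 36 (mod 761)
6^4 ≡ 36^2 = 1296 ≡ 535 (mod 761)
6^8 ≡ 535^2 = 286225 ≡ 89 (mod 761)
6^16 ≡ 89^2 = 7921 ≡ 311 (mod 761)
6^32 ≡ 311^2 = 96721 ≡ 74 (mod 761)
6^53 = 6^32 × 6^16 × 6^4 × 6^1 ≡ 74 × 311 × 535 × 6 (mod 761).
Accumulate the product:
74 × 311 = 23014 ≡ 184
184 × 535 = 98440 ≡ 271
271 × 6 = 1626 ≡ 104

104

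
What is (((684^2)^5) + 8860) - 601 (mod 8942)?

(684)^2 ≡ 2872 (mod 8942)
(2872)^5 ≡ 5286 (mod 8942)
5286 + 8860 = 14146 ≡ 5204 (mod 8942)
5204 - 601 = 4603

4603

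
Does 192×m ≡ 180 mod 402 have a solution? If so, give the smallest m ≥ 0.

47

gcd(192, 402) = 6, and 6 | 180, so solutions exist.
Divide through by 6: 32×m = 30 (mod 67).
32⁻¹ ≡ 44 (mod 67).
m ≡ 44×30 ≡ 47 (mod 67).
The smallest non-negative solution is m = 47.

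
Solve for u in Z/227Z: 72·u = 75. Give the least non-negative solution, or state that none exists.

124

gcd(72, 227) = 1, so a unique solution mod 227 exists.
72⁻¹ ≡ 41 (mod 227).
u ≡ 41·75 ≡ 124 (mod 227).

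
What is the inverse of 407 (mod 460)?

Run the extended Euclidean algorithm:
460 = 1×407 + 53
407 = 7×53 + 36
53 = 1×36 + 17
36 = 2×17 + 2
17 = 8×2 + 1
2 = 2×1 + 0
gcd(407, 460) = 1, so the inverse exists.
Back-substitute for 1:
1 = 1×17 − 8×2
  = −8×36 + 17×17
  = 17×53 − 25×36
  = −25×407 + 192×53
  = 192×460 − 217×407
So 407⁻¹ ≡ −217 ≡ 243 (mod 460).

243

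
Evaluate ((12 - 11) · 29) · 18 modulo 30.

12

12 - 11 = 1
1 · 29 = 29
29 · 18 = 522 ≡ 12 (mod 30)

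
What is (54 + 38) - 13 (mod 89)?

79

54 + 38 = 92 ≡ 3 (mod 89)
3 - 13 = -10 ≡ 79 (mod 89)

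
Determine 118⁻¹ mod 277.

54

277 = 2×118 + 41
118 = 2×41 + 36
41 = 1×36 + 5
36 = 7×5 + 1
5 = 5×1 + 0
gcd(118, 277) = 1, so the inverse exists.
Bézout: 1 = −23×277 + 54×118.
So 118⁻¹ ≡ 54 (mod 277).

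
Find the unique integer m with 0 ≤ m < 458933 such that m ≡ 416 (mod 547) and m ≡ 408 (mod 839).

547⁻¹ mod 839: 547×204 ≡ 1 (mod 839), so 547⁻¹ ≡ 204.
m = 416 + 547×((408 − 416)×204 mod 839) = 416 + 547×46 = 25578.

25578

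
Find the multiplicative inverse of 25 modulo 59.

59 = 2*25 + 9
25 = 2*9 + 7
9 = 1*7 + 2
7 = 3*2 + 1
2 = 2*1 + 0
gcd(25, 59) = 1, so the inverse exists.
Back-substitute for 1:
1 = 1*7 − 3*2
  = −3*9 + 4*7
  = 4*25 − 11*9
  = −11*59 + 26*25
So 25⁻¹ ≡ 26 (mod 59).

26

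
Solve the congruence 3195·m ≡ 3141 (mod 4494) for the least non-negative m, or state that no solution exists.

347

gcd(3195, 4494) = 3, and 3 | 3141, so solutions exist.
Divide through by 3: 1065·m ≡ 1047 mod 1498.
1065⁻¹ ≡ 813 (mod 1498).
m ≡ 813·1047 ≡ 347 (mod 1498).
The smallest non-negative solution is m = 347.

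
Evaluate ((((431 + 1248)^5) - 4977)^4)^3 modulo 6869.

939

431 + 1248 = 1679
(1679)^5 ≡ 5946 (mod 6869)
5946 - 4977 = 969
(969)^4 ≡ 911 (mod 6869)
(911)^3 ≡ 939 (mod 6869)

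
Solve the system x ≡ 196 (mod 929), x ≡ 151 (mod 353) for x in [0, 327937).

929⁻¹ mod 353: 929×19 ≡ 1 (mod 353), so 929⁻¹ ≡ 19.
x = 196 + 929×((151 − 196)×19 mod 353) = 196 + 929×204 = 189712.

189712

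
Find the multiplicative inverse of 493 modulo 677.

Run the extended Euclidean algorithm:
677 = 1×493 + 184
493 = 2×184 + 125
184 = 1×125 + 59
125 = 2×59 + 7
59 = 8×7 + 3
7 = 2×3 + 1
3 = 3×1 + 0
gcd(493, 677) = 1, so the inverse exists.
Back-substitute for 1:
1 = 1×7 − 2×3
  = −2×59 + 17×7
  = 17×125 − 36×59
  = −36×184 + 53×125
  = 53×493 − 142×184
  = −142×677 + 195×493
So 493⁻¹ ≡ 195 (mod 677).

195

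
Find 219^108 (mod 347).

By square-and-multiply:
108 in binary is 1101100, i.e. 108 = 64 + 32 + 8 + 4.
219^1 ≡ 219 (mod 347)
219^2 ≡ 219^2 = 47961 ≡ 75 (mod 347)
219^4 ≡ 75^2 = 5625 ≡ 73 (mod 347)
219^8 ≡ 73^2 = 5329 ≡ 124 (mod 347)
219^16 ≡ 124^2 = 15376 ≡ 108 (mod 347)
219^32 ≡ 108^2 = 11664 ≡ 213 (mod 347)
219^64 ≡ 213^2 = 45369 ≡ 259 (mod 347)
219^108 = 219^64 · 219^32 · 219^8 · 219^4 ≡ 259 · 213 · 124 · 73 (mod 347).
Accumulate the product:
259 · 213 = 55167 ≡ 341
341 · 124 = 42284 ≡ 297
297 · 73 = 21681 ≡ 167

167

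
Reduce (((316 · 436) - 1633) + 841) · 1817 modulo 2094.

316 · 436 = 137776 ≡ 1666 (mod 2094)
1666 - 1633 = 33
33 + 841 = 874
874 · 1817 = 1588058 ≡ 806 (mod 2094)

806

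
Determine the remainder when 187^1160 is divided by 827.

187^1 ≡ 187 (mod 827)
187^2 ≡ 187^2 = 34969 ≡ 235 (mod 827)
187^4 ≡ 235^2 = 55225 ≡ 643 (mod 827)
187^8 ≡ 643^2 = 413449 ≡ 776 (mod 827)
187^16 ≡ 776^2 = 602176 ≡ 120 (mod 827)
187^32 ≡ 120^2 = 14400 ≡ 341 (mod 827)
187^64 ≡ 341^2 = 116281 ≡ 501 (mod 827)
187^128 ≡ 501^2 = 251001 ≡ 420 (mod 827)
187^256 ≡ 420^2 = 176400 ≡ 249 (mod 827)
187^512 ≡ 249^2 = 62001 ≡ 803 (mod 827)
187^1024 ≡ 803^2 = 644809 ≡ 576 (mod 827)
187^1160 = 187^1024 · 187^128 · 187^8 ≡ 576 · 420 · 776 (mod 827).
Accumulate the product:
576 · 420 = 241920 ≡ 436
436 · 776 = 338336 ≡ 93

93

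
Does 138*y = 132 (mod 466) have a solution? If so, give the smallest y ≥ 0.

82

gcd(138, 466) = 2, and 2 | 132, so solutions exist.
Divide through by 2: 69*y = 66 (mod 233).
69⁻¹ ≡ 206 (mod 233).
y ≡ 206*66 ≡ 82 (mod 233).
The smallest non-negative solution is y = 82.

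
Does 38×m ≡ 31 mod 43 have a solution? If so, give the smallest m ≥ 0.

11

gcd(38, 43) = 1, so a unique solution mod 43 exists.
38⁻¹ ≡ 17 (mod 43).
m ≡ 17×31 ≡ 11 (mod 43).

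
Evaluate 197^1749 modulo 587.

73

By square-and-multiply:
1749 in binary is 11011010101, i.e. 1749 = 1024 + 512 + 128 + 64 + 16 + 4 + 1.
197^1 ≡ 197 (mod 587)
197^2 ≡ 197^2 = 38809 ≡ 67 (mod 587)
197^4 ≡ 67^2 = 4489 ≡ 380 (mod 587)
197^8 ≡ 380^2 = 144400 ≡ 585 (mod 587)
197^16 ≡ 585^2 = 342225 ≡ 4 (mod 587)
197^32 ≡ 4^2 = 16 (mod 587)
197^64 ≡ 16^2 = 256 (mod 587)
197^128 ≡ 256^2 = 65536 ≡ 379 (mod 587)
197^256 ≡ 379^2 = 143641 ≡ 413 (mod 587)
197^512 ≡ 413^2 = 170569 ≡ 339 (mod 587)
197^1024 ≡ 339^2 = 114921 ≡ 456 (mod 587)
197^1749 = 197^1024 · 197^512 · 197^128 · 197^64 · 197^16 · 197^4 · 197^1 ≡ 456 · 339 · 379 · 256 · 4 · 380 · 197 (mod 587).
Accumulate the product:
456 · 339 = 154584 ≡ 203
203 · 379 = 76937 ≡ 40
40 · 256 = 10240 ≡ 261
261 · 4 = 1044 ≡ 457
457 · 380 = 173660 ≡ 495
495 · 197 = 97515 ≡ 73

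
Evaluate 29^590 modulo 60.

Compute successive squares:
590 in binary is 1001001110, i.e. 590 = 512 + 64 + 8 + 4 + 2.
29^1 ≡ 29 (mod 60)
29^2 ≡ 29^2 = 841 ≡ 1 (mod 60)
29^4 ≡ 1^2 = 1 (mod 60)
29^8 ≡ 1^2 = 1 (mod 60)
29^16 ≡ 1^2 = 1 (mod 60)
29^32 ≡ 1^2 = 1 (mod 60)
29^64 ≡ 1^2 = 1 (mod 60)
29^128 ≡ 1^2 = 1 (mod 60)
29^256 ≡ 1^2 = 1 (mod 60)
29^512 ≡ 1^2 = 1 (mod 60)
29^590 = 29^512 · 29^64 · 29^8 · 29^4 · 29^2 ≡ 1 · 1 · 1 · 1 · 1 (mod 60).
Accumulate the product:
1 · 1 = 1
1 · 1 = 1
1 · 1 = 1
1 · 1 = 1

1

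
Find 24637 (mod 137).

114

24637 = 179·137 + 114, so 24637 ≡ 114 (mod 137).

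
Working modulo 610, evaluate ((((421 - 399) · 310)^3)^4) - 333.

457

421 - 399 = 22
22 · 310 = 6820 ≡ 110 (mod 610)
(110)^3 ≡ 590 (mod 610)
(590)^4 ≡ 180 (mod 610)
180 - 333 = -153 ≡ 457 (mod 610)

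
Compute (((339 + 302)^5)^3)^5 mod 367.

339 + 302 = 641 ≡ 274 (mod 367)
(274)^5 ≡ 236 (mod 367)
(236)^3 ≡ 151 (mod 367)
(151)^5 ≡ 323 (mod 367)

323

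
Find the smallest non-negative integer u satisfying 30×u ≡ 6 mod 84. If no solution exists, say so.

gcd(30, 84) = 6, and 6 | 6, so solutions exist.
Divide through by 6: 5×u ≡ 1 mod 14.
5⁻¹ ≡ 3 (mod 14).
u ≡ 3×1 ≡ 3 (mod 14).
The smallest non-negative solution is u = 3.

3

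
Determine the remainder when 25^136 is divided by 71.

25

By square-and-multiply:
136 in binary is 10001000, i.e. 136 = 128 + 8.
25^1 ≡ 25 (mod 71)
25^2 ≡ 25^2 = 625 ≡ 57 (mod 71)
25^4 ≡ 57^2 = 3249 ≡ 54 (mod 71)
25^8 ≡ 54^2 = 2916 ≡ 5 (mod 71)
25^16 ≡ 5^2 = 25 (mod 71)
25^32 ≡ 25^2 = 625 ≡ 57 (mod 71)
25^64 ≡ 57^2 = 3249 ≡ 54 (mod 71)
25^128 ≡ 54^2 = 2916 ≡ 5 (mod 71)
25^136 = 25^128 · 25^8 ≡ 5 · 5 (mod 71).
5 · 5 = 25 ≡ 25 (mod 71).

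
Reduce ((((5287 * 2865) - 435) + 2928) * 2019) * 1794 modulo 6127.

5290

5287 * 2865 = 15147255 ≡ 1311 (mod 6127)
1311 - 435 = 876
876 + 2928 = 3804
3804 * 2019 = 7680276 ≡ 3145 (mod 6127)
3145 * 1794 = 5642130 ≡ 5290 (mod 6127)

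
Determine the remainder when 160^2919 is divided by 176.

112

2919 in binary is 101101100111, i.e. 2919 = 2048 + 512 + 256 + 64 + 32 + 4 + 2 + 1.
160^1 ≡ 160 (mod 176)
160^2 ≡ 160^2 = 25600 ≡ 80 (mod 176)
160^4 ≡ 80^2 = 6400 ≡ 64 (mod 176)
160^8 ≡ 64^2 = 4096 ≡ 48 (mod 176)
160^16 ≡ 48^2 = 2304 ≡ 16 (mod 176)
160^32 ≡ 16^2 = 256 ≡ 80 (mod 176)
160^64 ≡ 80^2 = 6400 ≡ 64 (mod 176)
160^128 ≡ 64^2 = 4096 ≡ 48 (mod 176)
160^256 ≡ 48^2 = 2304 ≡ 16 (mod 176)
160^512 ≡ 16^2 = 256 ≡ 80 (mod 176)
160^1024 ≡ 80^2 = 6400 ≡ 64 (mod 176)
160^2048 ≡ 64^2 = 4096 ≡ 48 (mod 176)
160^2919 = 160^2048 * 160^512 * 160^256 * 160^64 * 160^32 * 160^4 * 160^2 * 160^1 ≡ 48 * 80 * 16 * 64 * 80 * 64 * 80 * 160 (mod 176).
Accumulate the product:
48 * 80 = 3840 ≡ 144
144 * 16 = 2304 ≡ 16
16 * 64 = 1024 ≡ 144
144 * 80 = 11520 ≡ 80
80 * 64 = 5120 ≡ 16
16 * 80 = 1280 ≡ 48
48 * 160 = 7680 ≡ 112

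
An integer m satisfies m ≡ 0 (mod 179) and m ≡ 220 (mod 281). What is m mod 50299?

179⁻¹ mod 281: 179·146 ≡ 1 (mod 281), so 179⁻¹ ≡ 146.
m = 0 + 179·((220 − 0)·146 mod 281) = 0 + 179·86 = 15394.

15394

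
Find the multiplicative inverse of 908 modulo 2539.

2539 = 2*908 + 723
908 = 1*723 + 185
723 = 3*185 + 168
185 = 1*168 + 17
168 = 9*17 + 15
17 = 1*15 + 2
15 = 7*2 + 1
2 = 2*1 + 0
gcd(908, 2539) = 1, so the inverse exists.
Bézout: 1 = 427*2539 − 1194*908.
So 908⁻¹ ≡ −1194 ≡ 1345 (mod 2539).

1345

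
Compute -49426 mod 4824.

-49426 = -11*4824 + 3638, so -49426 ≡ 3638 (mod 4824).

3638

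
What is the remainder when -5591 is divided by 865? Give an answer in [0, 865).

464

-5591 = -7·865 + 464, so -5591 ≡ 464 (mod 865).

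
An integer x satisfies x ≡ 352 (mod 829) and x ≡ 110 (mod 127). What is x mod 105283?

63356

829⁻¹ mod 127: 829*91 ≡ 1 (mod 127), so 829⁻¹ ≡ 91.
x = 352 + 829*((110 − 352)*91 mod 127) = 352 + 829*76 = 63356.
Check: 63356 mod 829 = 352, 63356 mod 127 = 110. ✓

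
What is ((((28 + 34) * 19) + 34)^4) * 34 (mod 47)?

28 + 34 = 62 ≡ 15 (mod 47)
15 * 19 = 285 ≡ 3 (mod 47)
3 + 34 = 37
(37)^4 ≡ 36 (mod 47)
36 * 34 = 1224 ≡ 2 (mod 47)

2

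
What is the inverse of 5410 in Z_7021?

2750

7021 = 1*5410 + 1611
5410 = 3*1611 + 577
1611 = 2*577 + 457
577 = 1*457 + 120
457 = 3*120 + 97
120 = 1*97 + 23
97 = 4*23 + 5
23 = 4*5 + 3
5 = 1*3 + 2
3 = 1*2 + 1
2 = 2*1 + 0
gcd(5410, 7021) = 1, so the inverse exists.
Back-substitute for 1:
1 = 1*3 − 1*2
  = −1*5 + 2*3
  = 2*23 − 9*5
  = −9*97 + 38*23
  = 38*120 − 47*97
  = −47*457 + 179*120
  = 179*577 − 226*457
  = −226*1611 + 631*577
  = 631*5410 − 2119*1611
  = −2119*7021 + 2750*5410
So 5410⁻¹ ≡ 2750 (mod 7021).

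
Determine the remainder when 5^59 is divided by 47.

43

5^1 ≡ 5 (mod 47)
5^2 ≡ 5^2 = 25 (mod 47)
5^4 ≡ 25^2 = 625 ≡ 14 (mod 47)
5^8 ≡ 14^2 = 196 ≡ 8 (mod 47)
5^16 ≡ 8^2 = 64 ≡ 17 (mod 47)
5^32 ≡ 17^2 = 289 ≡ 7 (mod 47)
5^59 = 5^32 · 5^16 · 5^8 · 5^2 · 5^1 ≡ 7 · 17 · 8 · 25 · 5 (mod 47).
Accumulate the product:
7 · 17 = 119 ≡ 25
25 · 8 = 200 ≡ 12
12 · 25 = 300 ≡ 18
18 · 5 = 90 ≡ 43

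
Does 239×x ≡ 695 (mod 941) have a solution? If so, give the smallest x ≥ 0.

gcd(239, 941) = 1, so a unique solution mod 941 exists.
239⁻¹ ≡ 63 (mod 941).
x ≡ 63×695 ≡ 499 (mod 941).

499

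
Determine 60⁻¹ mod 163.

144

By the extended Euclidean algorithm:
163 = 2·60 + 43
60 = 1·43 + 17
43 = 2·17 + 9
17 = 1·9 + 8
9 = 1·8 + 1
8 = 8·1 + 0
gcd(60, 163) = 1, so the inverse exists.
Back-substitute for 1:
1 = 1·9 − 1·8
  = −1·17 + 2·9
  = 2·43 − 5·17
  = −5·60 + 7·43
  = 7·163 − 19·60
So 60⁻¹ ≡ −19 ≡ 144 (mod 163).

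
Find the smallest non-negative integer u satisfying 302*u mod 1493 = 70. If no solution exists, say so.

gcd(302, 1493) = 1, so a unique solution mod 1493 exists.
302⁻¹ ≡ 1142 (mod 1493).
u ≡ 1142*70 ≡ 811 (mod 1493).

811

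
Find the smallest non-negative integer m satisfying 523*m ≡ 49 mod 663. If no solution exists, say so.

298

gcd(523, 663) = 1, so a unique solution mod 663 exists.
523⁻¹ ≡ 412 (mod 663).
m ≡ 412*49 ≡ 298 (mod 663).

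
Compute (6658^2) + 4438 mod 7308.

3074

(6658)^2 ≡ 5944 (mod 7308)
5944 + 4438 = 10382 ≡ 3074 (mod 7308)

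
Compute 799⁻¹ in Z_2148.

1363

Apply the Euclidean algorithm and back-substitute:
2148 = 2*799 + 550
799 = 1*550 + 249
550 = 2*249 + 52
249 = 4*52 + 41
52 = 1*41 + 11
41 = 3*11 + 8
11 = 1*8 + 3
8 = 2*3 + 2
3 = 1*2 + 1
2 = 2*1 + 0
gcd(799, 2148) = 1, so the inverse exists.
Back-substitute for 1:
1 = 1*3 − 1*2
  = −1*8 + 3*3
  = 3*11 − 4*8
  = −4*41 + 15*11
  = 15*52 − 19*41
  = −19*249 + 91*52
  = 91*550 − 201*249
  = −201*799 + 292*550
  = 292*2148 − 785*799
So 799⁻¹ ≡ −785 ≡ 1363 (mod 2148).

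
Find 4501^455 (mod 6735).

571

By square-and-multiply:
455 in binary is 111000111, i.e. 455 = 256 + 128 + 64 + 4 + 2 + 1.
4501^1 ≡ 4501 (mod 6735)
4501^2 ≡ 4501^2 = 20259001 ≡ 121 (mod 6735)
4501^4 ≡ 121^2 = 14641 ≡ 1171 (mod 6735)
4501^8 ≡ 1171^2 = 1371241 ≡ 4036 (mod 6735)
4501^16 ≡ 4036^2 = 16289296 ≡ 4066 (mod 6735)
4501^32 ≡ 4066^2 = 16532356 ≡ 4666 (mod 6735)
4501^64 ≡ 4666^2 = 21771556 ≡ 4036 (mod 6735)
4501^128 ≡ 4036^2 = 16289296 ≡ 4066 (mod 6735)
4501^256 ≡ 4066^2 = 16532356 ≡ 4666 (mod 6735)
4501^455 = 4501^256 × 4501^128 × 4501^64 × 4501^4 × 4501^2 × 4501^1 ≡ 4666 × 4066 × 4036 × 1171 × 121 × 4501 (mod 6735).
Accumulate the product:
4666 × 4066 = 18971956 ≡ 6196
6196 × 4036 = 25007056 ≡ 1
1 × 1171 = 1171
1171 × 121 = 141691 ≡ 256
256 × 4501 = 1152256 ≡ 571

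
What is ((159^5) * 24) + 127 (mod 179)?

(159)^5 ≡ 162 (mod 179)
162 * 24 = 3888 ≡ 129 (mod 179)
129 + 127 = 256 ≡ 77 (mod 179)

77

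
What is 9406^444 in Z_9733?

6761

444 in binary is 110111100, i.e. 444 = 256 + 128 + 32 + 16 + 8 + 4.
9406^1 ≡ 9406 (mod 9733)
9406^2 ≡ 9406^2 = 88472836 ≡ 9599 (mod 9733)
9406^4 ≡ 9599^2 = 92140801 ≡ 8223 (mod 9733)
9406^8 ≡ 8223^2 = 67617729 ≡ 2578 (mod 9733)
9406^16 ≡ 2578^2 = 6646084 ≡ 8178 (mod 9733)
9406^32 ≡ 8178^2 = 66879684 ≡ 4241 (mod 9733)
9406^64 ≡ 4241^2 = 17986081 ≡ 9230 (mod 9733)
9406^128 ≡ 9230^2 = 85192900 ≡ 9684 (mod 9733)
9406^256 ≡ 9684^2 = 93779856 ≡ 2401 (mod 9733)
9406^444 = 9406^256 × 9406^128 × 9406^32 × 9406^16 × 9406^8 × 9406^4 ≡ 2401 × 9684 × 4241 × 8178 × 2578 × 8223 (mod 9733).
Accumulate the product:
2401 × 9684 = 23251284 ≡ 8880
8880 × 4241 = 37660080 ≡ 3103
3103 × 8178 = 25376334 ≡ 2403
2403 × 2578 = 6194934 ≡ 4746
4746 × 8223 = 39026358 ≡ 6761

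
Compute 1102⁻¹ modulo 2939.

2939 = 2·1102 + 735
1102 = 1·735 + 367
735 = 2·367 + 1
367 = 367·1 + 0
gcd(1102, 2939) = 1, so the inverse exists.
Back-substitute for 1:
1 = 1·735 − 2·367
  = −2·1102 + 3·735
  = 3·2939 − 8·1102
So 1102⁻¹ ≡ −8 ≡ 2931 (mod 2939).

2931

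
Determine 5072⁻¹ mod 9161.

Apply the Euclidean algorithm and back-substitute:
9161 = 1*5072 + 4089
5072 = 1*4089 + 983
4089 = 4*983 + 157
983 = 6*157 + 41
157 = 3*41 + 34
41 = 1*34 + 7
34 = 4*7 + 6
7 = 1*6 + 1
6 = 6*1 + 0
gcd(5072, 9161) = 1, so the inverse exists.
Back-substitute for 1:
1 = 1*7 − 1*6
  = −1*34 + 5*7
  = 5*41 − 6*34
  = −6*157 + 23*41
  = 23*983 − 144*157
  = −144*4089 + 599*983
  = 599*5072 − 743*4089
  = −743*9161 + 1342*5072
So 5072⁻¹ ≡ 1342 (mod 9161).

1342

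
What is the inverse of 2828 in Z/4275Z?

4275 = 1*2828 + 1447
2828 = 1*1447 + 1381
1447 = 1*1381 + 66
1381 = 20*66 + 61
66 = 1*61 + 5
61 = 12*5 + 1
5 = 5*1 + 0
gcd(2828, 4275) = 1, so the inverse exists.
Back-substitute for 1:
1 = 1*61 − 12*5
  = −12*66 + 13*61
  = 13*1381 − 272*66
  = −272*1447 + 285*1381
  = 285*2828 − 557*1447
  = −557*4275 + 842*2828
So 2828⁻¹ ≡ 842 (mod 4275).

842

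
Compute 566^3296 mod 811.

479

3296 in binary is 110011100000, i.e. 3296 = 2048 + 1024 + 128 + 64 + 32.
566^1 ≡ 566 (mod 811)
566^2 ≡ 566^2 = 320356 ≡ 11 (mod 811)
566^4 ≡ 11^2 = 121 (mod 811)
566^8 ≡ 121^2 = 14641 ≡ 43 (mod 811)
566^16 ≡ 43^2 = 1849 ≡ 227 (mod 811)
566^32 ≡ 227^2 = 51529 ≡ 436 (mod 811)
566^64 ≡ 436^2 = 190096 ≡ 322 (mod 811)
566^128 ≡ 322^2 = 103684 ≡ 687 (mod 811)
566^256 ≡ 687^2 = 471969 ≡ 778 (mod 811)
566^512 ≡ 778^2 = 605284 ≡ 278 (mod 811)
566^1024 ≡ 278^2 = 77284 ≡ 239 (mod 811)
566^2048 ≡ 239^2 = 57121 ≡ 351 (mod 811)
566^3296 = 566^2048 × 566^1024 × 566^128 × 566^64 × 566^32 ≡ 351 × 239 × 687 × 322 × 436 (mod 811).
Accumulate the product:
351 × 239 = 83889 ≡ 356
356 × 687 = 244572 ≡ 461
461 × 322 = 148442 ≡ 29
29 × 436 = 12644 ≡ 479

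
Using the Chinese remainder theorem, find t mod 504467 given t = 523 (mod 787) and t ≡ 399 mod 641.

414485

787⁻¹ mod 641: 787·461 ≡ 1 (mod 641), so 787⁻¹ ≡ 461.
t = 523 + 787·((399 − 523)·461 mod 641) = 523 + 787·526 = 414485.
Check: 414485 mod 787 = 523, 414485 mod 641 = 399. ✓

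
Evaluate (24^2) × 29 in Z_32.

0

(24)^2 ≡ 0 (mod 32)
0 × 29 = 0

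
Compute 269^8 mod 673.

196

By square-and-multiply:
269^1 ≡ 269 (mod 673)
269^2 ≡ 269^2 = 72361 ≡ 350 (mod 673)
269^4 ≡ 350^2 = 122500 ≡ 14 (mod 673)
269^8 ≡ 14^2 = 196 (mod 673)
So 269^8 ≡ 196 (mod 673).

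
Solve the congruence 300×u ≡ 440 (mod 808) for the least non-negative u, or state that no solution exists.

gcd(300, 808) = 4, and 4 | 440, so solutions exist.
Divide through by 4: 75×u mod 202 = 110.
75⁻¹ ≡ 167 (mod 202).
u ≡ 167×110 ≡ 190 (mod 202).
The smallest non-negative solution is u = 190.

190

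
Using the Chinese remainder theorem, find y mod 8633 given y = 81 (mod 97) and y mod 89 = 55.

1924

97⁻¹ mod 89: 97×78 ≡ 1 (mod 89), so 97⁻¹ ≡ 78.
y = 81 + 97×((55 − 81)×78 mod 89) = 81 + 97×19 = 1924.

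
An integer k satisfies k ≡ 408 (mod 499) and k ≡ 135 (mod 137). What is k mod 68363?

499⁻¹ mod 137: 499·123 ≡ 1 (mod 137), so 499⁻¹ ≡ 123.
k = 408 + 499·((135 − 408)·123 mod 137) = 408 + 499·123 = 61785.

61785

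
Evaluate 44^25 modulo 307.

By square-and-multiply:
25 in binary is 11001, i.e. 25 = 16 + 8 + 1.
44^1 ≡ 44 (mod 307)
44^2 ≡ 44^2 = 1936 ≡ 94 (mod 307)
44^4 ≡ 94^2 = 8836 ≡ 240 (mod 307)
44^8 ≡ 240^2 = 57600 ≡ 191 (mod 307)
44^16 ≡ 191^2 = 36481 ≡ 255 (mod 307)
44^25 = 44^16 · 44^8 · 44^1 ≡ 255 · 191 · 44 (mod 307).
Accumulate the product:
255 · 191 = 48705 ≡ 199
199 · 44 = 8756 ≡ 160

160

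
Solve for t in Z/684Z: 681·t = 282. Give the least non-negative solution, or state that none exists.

gcd(681, 684) = 3, and 3 | 282, so solutions exist.
Divide through by 3: 227·t ≡ 94 (mod 228).
227⁻¹ ≡ 227 (mod 228).
t ≡ 227·94 ≡ 134 (mod 228).
The smallest non-negative solution is t = 134.

134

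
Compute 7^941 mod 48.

By square-and-multiply:
941 in binary is 1110101101, i.e. 941 = 512 + 256 + 128 + 32 + 8 + 4 + 1.
7^1 ≡ 7 (mod 48)
7^2 ≡ 7^2 = 49 ≡ 1 (mod 48)
7^4 ≡ 1^2 = 1 (mod 48)
7^8 ≡ 1^2 = 1 (mod 48)
7^16 ≡ 1^2 = 1 (mod 48)
7^32 ≡ 1^2 = 1 (mod 48)
7^64 ≡ 1^2 = 1 (mod 48)
7^128 ≡ 1^2 = 1 (mod 48)
7^256 ≡ 1^2 = 1 (mod 48)
7^512 ≡ 1^2 = 1 (mod 48)
7^941 = 7^512 × 7^256 × 7^128 × 7^32 × 7^8 × 7^4 × 7^1 ≡ 1 × 1 × 1 × 1 × 1 × 1 × 7 (mod 48).
Accumulate the product:
1 × 1 = 1
1 × 1 = 1
1 × 1 = 1
1 × 1 = 1
1 × 1 = 1
1 × 7 = 7

7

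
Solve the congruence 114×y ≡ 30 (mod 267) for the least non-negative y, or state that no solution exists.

19

gcd(114, 267) = 3, and 3 | 30, so solutions exist.
Divide through by 3: 38×y ≡ 10 (mod 89).
38⁻¹ ≡ 82 (mod 89).
y ≡ 82×10 ≡ 19 (mod 89).
The smallest non-negative solution is y = 19.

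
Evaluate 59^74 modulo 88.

25

74 in binary is 1001010, i.e. 74 = 64 + 8 + 2.
59^1 ≡ 59 (mod 88)
59^2 ≡ 59^2 = 3481 ≡ 49 (mod 88)
59^4 ≡ 49^2 = 2401 ≡ 25 (mod 88)
59^8 ≡ 25^2 = 625 ≡ 9 (mod 88)
59^16 ≡ 9^2 = 81 (mod 88)
59^32 ≡ 81^2 = 6561 ≡ 49 (mod 88)
59^64 ≡ 49^2 = 2401 ≡ 25 (mod 88)
59^74 = 59^64 · 59^8 · 59^2 ≡ 25 · 9 · 49 (mod 88).
Accumulate the product:
25 · 9 = 225 ≡ 49
49 · 49 = 2401 ≡ 25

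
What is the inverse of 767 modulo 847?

By the extended Euclidean algorithm:
847 = 1×767 + 80
767 = 9×80 + 47
80 = 1×47 + 33
47 = 1×33 + 14
33 = 2×14 + 5
14 = 2×5 + 4
5 = 1×4 + 1
4 = 4×1 + 0
gcd(767, 847) = 1, so the inverse exists.
Back-substitute for 1:
1 = 1×5 − 1×4
  = −1×14 + 3×5
  = 3×33 − 7×14
  = −7×47 + 10×33
  = 10×80 − 17×47
  = −17×767 + 163×80
  = 163×847 − 180×767
So 767⁻¹ ≡ −180 ≡ 667 (mod 847).

667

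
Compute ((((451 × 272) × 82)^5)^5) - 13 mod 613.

533

451 × 272 = 122672 ≡ 72 (mod 613)
72 × 82 = 5904 ≡ 387 (mod 613)
(387)^5 ≡ 583 (mod 613)
(583)^5 ≡ 546 (mod 613)
546 - 13 = 533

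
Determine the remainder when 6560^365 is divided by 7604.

Using repeated squaring:
6560^1 ≡ 6560 (mod 7604)
6560^2 ≡ 6560^2 = 43033600 ≡ 2564 (mod 7604)
6560^4 ≡ 2564^2 = 6574096 ≡ 4240 (mod 7604)
6560^8 ≡ 4240^2 = 17977600 ≡ 1744 (mod 7604)
6560^16 ≡ 1744^2 = 3041536 ≡ 7540 (mod 7604)
6560^32 ≡ 7540^2 = 56851600 ≡ 4096 (mod 7604)
6560^64 ≡ 4096^2 = 16777216 ≡ 2792 (mod 7604)
6560^128 ≡ 2792^2 = 7795264 ≡ 1164 (mod 7604)
6560^256 ≡ 1164^2 = 1354896 ≡ 1384 (mod 7604)
6560^365 = 6560^256 × 6560^64 × 6560^32 × 6560^8 × 6560^4 × 6560^1 ≡ 1384 × 2792 × 4096 × 1744 × 4240 × 6560 (mod 7604).
Accumulate the product:
1384 × 2792 = 3864128 ≡ 1296
1296 × 4096 = 5308416 ≡ 824
824 × 1744 = 1437056 ≡ 7504
7504 × 4240 = 31816960 ≡ 1824
1824 × 6560 = 11965440 ≡ 4348

4348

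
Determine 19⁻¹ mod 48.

43

Run the extended Euclidean algorithm:
48 = 2×19 + 10
19 = 1×10 + 9
10 = 1×9 + 1
9 = 9×1 + 0
gcd(19, 48) = 1, so the inverse exists.
Back-substitute for 1:
1 = 1×10 − 1×9
  = −1×19 + 2×10
  = 2×48 − 5×19
So 19⁻¹ ≡ −5 ≡ 43 (mod 48).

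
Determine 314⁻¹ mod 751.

Apply the Euclidean algorithm and back-substitute:
751 = 2·314 + 123
314 = 2·123 + 68
123 = 1·68 + 55
68 = 1·55 + 13
55 = 4·13 + 3
13 = 4·3 + 1
3 = 3·1 + 0
gcd(314, 751) = 1, so the inverse exists.
Back-substitute for 1:
1 = 1·13 − 4·3
  = −4·55 + 17·13
  = 17·68 − 21·55
  = −21·123 + 38·68
  = 38·314 − 97·123
  = −97·751 + 232·314
So 314⁻¹ ≡ 232 (mod 751).

232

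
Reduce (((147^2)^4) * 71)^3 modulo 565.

526

(147)^2 ≡ 139 (mod 565)
(139)^4 ≡ 456 (mod 565)
456 * 71 = 32376 ≡ 171 (mod 565)
(171)^3 ≡ 526 (mod 565)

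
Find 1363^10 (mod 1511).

114

10 in binary is 1010, i.e. 10 = 8 + 2.
1363^1 ≡ 1363 (mod 1511)
1363^2 ≡ 1363^2 = 1857769 ≡ 750 (mod 1511)
1363^4 ≡ 750^2 = 562500 ≡ 408 (mod 1511)
1363^8 ≡ 408^2 = 166464 ≡ 254 (mod 1511)
1363^10 = 1363^8 * 1363^2 ≡ 254 * 750 (mod 1511).
254 * 750 = 190500 ≡ 114 (mod 1511).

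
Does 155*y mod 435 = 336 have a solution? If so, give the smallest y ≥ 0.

no solution

gcd(155, 435) = 5, and 5 does not divide 336.
So the congruence has no solution.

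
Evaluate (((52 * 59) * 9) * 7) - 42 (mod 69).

42

52 * 59 = 3068 ≡ 32 (mod 69)
32 * 9 = 288 ≡ 12 (mod 69)
12 * 7 = 84 ≡ 15 (mod 69)
15 - 42 = -27 ≡ 42 (mod 69)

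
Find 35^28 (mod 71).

57

Compute successive squares:
28 in binary is 11100, i.e. 28 = 16 + 8 + 4.
35^1 ≡ 35 (mod 71)
35^2 ≡ 35^2 = 1225 ≡ 18 (mod 71)
35^4 ≡ 18^2 = 324 ≡ 40 (mod 71)
35^8 ≡ 40^2 = 1600 ≡ 38 (mod 71)
35^16 ≡ 38^2 = 1444 ≡ 24 (mod 71)
35^28 = 35^16 * 35^8 * 35^4 ≡ 24 * 38 * 40 (mod 71).
Accumulate the product:
24 * 38 = 912 ≡ 60
60 * 40 = 2400 ≡ 57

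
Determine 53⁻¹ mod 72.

53

72 = 1*53 + 19
53 = 2*19 + 15
19 = 1*15 + 4
15 = 3*4 + 3
4 = 1*3 + 1
3 = 3*1 + 0
gcd(53, 72) = 1, so the inverse exists.
Bézout: 1 = 14*72 − 19*53.
So 53⁻¹ ≡ −19 ≡ 53 (mod 72).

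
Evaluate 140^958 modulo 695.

958 in binary is 1110111110, i.e. 958 = 512 + 256 + 128 + 32 + 16 + 8 + 4 + 2.
140^1 ≡ 140 (mod 695)
140^2 ≡ 140^2 = 19600 ≡ 140 (mod 695)
140^4 ≡ 140^2 = 19600 ≡ 140 (mod 695)
140^8 ≡ 140^2 = 19600 ≡ 140 (mod 695)
140^16 ≡ 140^2 = 19600 ≡ 140 (mod 695)
140^32 ≡ 140^2 = 19600 ≡ 140 (mod 695)
140^64 ≡ 140^2 = 19600 ≡ 140 (mod 695)
140^128 ≡ 140^2 = 19600 ≡ 140 (mod 695)
140^256 ≡ 140^2 = 19600 ≡ 140 (mod 695)
140^512 ≡ 140^2 = 19600 ≡ 140 (mod 695)
140^958 = 140^512 × 140^256 × 140^128 × 140^32 × 140^16 × 140^8 × 140^4 × 140^2 ≡ 140 × 140 × 140 × 140 × 140 × 140 × 140 × 140 (mod 695).
Accumulate the product:
140 × 140 = 19600 ≡ 140
140 × 140 = 19600 ≡ 140
140 × 140 = 19600 ≡ 140
140 × 140 = 19600 ≡ 140
140 × 140 = 19600 ≡ 140
140 × 140 = 19600 ≡ 140
140 × 140 = 19600 ≡ 140

140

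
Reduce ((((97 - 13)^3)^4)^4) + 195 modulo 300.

97 - 13 = 84
(84)^3 ≡ 204 (mod 300)
(204)^4 ≡ 156 (mod 300)
(156)^4 ≡ 96 (mod 300)
96 + 195 = 291

291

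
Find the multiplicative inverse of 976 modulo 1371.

715

Apply the Euclidean algorithm and back-substitute:
1371 = 1×976 + 395
976 = 2×395 + 186
395 = 2×186 + 23
186 = 8×23 + 2
23 = 11×2 + 1
2 = 2×1 + 0
gcd(976, 1371) = 1, so the inverse exists.
Bézout: 1 = 467×1371 − 656×976.
So 976⁻¹ ≡ −656 ≡ 715 (mod 1371).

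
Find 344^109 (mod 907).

398

109 in binary is 1101101, i.e. 109 = 64 + 32 + 8 + 4 + 1.
344^1 ≡ 344 (mod 907)
344^2 ≡ 344^2 = 118336 ≡ 426 (mod 907)
344^4 ≡ 426^2 = 181476 ≡ 76 (mod 907)
344^8 ≡ 76^2 = 5776 ≡ 334 (mod 907)
344^16 ≡ 334^2 = 111556 ≡ 902 (mod 907)
344^32 ≡ 902^2 = 813604 ≡ 25 (mod 907)
344^64 ≡ 25^2 = 625 (mod 907)
344^109 = 344^64 * 344^32 * 344^8 * 344^4 * 344^1 ≡ 625 * 25 * 334 * 76 * 344 (mod 907).
Accumulate the product:
625 * 25 = 15625 ≡ 206
206 * 334 = 68804 ≡ 779
779 * 76 = 59204 ≡ 249
249 * 344 = 85656 ≡ 398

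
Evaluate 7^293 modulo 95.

By square-and-multiply:
293 in binary is 100100101, i.e. 293 = 256 + 32 + 4 + 1.
7^1 ≡ 7 (mod 95)
7^2 ≡ 7^2 = 49 (mod 95)
7^4 ≡ 49^2 = 2401 ≡ 26 (mod 95)
7^8 ≡ 26^2 = 676 ≡ 11 (mod 95)
7^16 ≡ 11^2 = 121 ≡ 26 (mod 95)
7^32 ≡ 26^2 = 676 ≡ 11 (mod 95)
7^64 ≡ 11^2 = 121 ≡ 26 (mod 95)
7^128 ≡ 26^2 = 676 ≡ 11 (mod 95)
7^256 ≡ 11^2 = 121 ≡ 26 (mod 95)
7^293 = 7^256 · 7^32 · 7^4 · 7^1 ≡ 26 · 11 · 26 · 7 (mod 95).
Accumulate the product:
26 · 11 = 286 ≡ 1
1 · 26 = 26
26 · 7 = 182 ≡ 87

87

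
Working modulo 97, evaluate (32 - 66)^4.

64

32 - 66 = -34 ≡ 63 (mod 97)
(63)^4 ≡ 64 (mod 97)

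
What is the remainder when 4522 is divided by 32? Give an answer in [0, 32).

4522 = 141×32 + 10, so 4522 ≡ 10 (mod 32).

10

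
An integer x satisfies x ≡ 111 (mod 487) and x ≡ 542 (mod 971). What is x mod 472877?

487⁻¹ mod 971: 487·648 ≡ 1 (mod 971), so 487⁻¹ ≡ 648.
x = 111 + 487·((542 − 111)·648 mod 971) = 111 + 487·611 = 297668.

297668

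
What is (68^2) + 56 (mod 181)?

155

(68)^2 ≡ 99 (mod 181)
99 + 56 = 155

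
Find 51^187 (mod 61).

35

By square-and-multiply:
51^1 ≡ 51 (mod 61)
51^2 ≡ 51^2 = 2601 ≡ 39 (mod 61)
51^4 ≡ 39^2 = 1521 ≡ 57 (mod 61)
51^8 ≡ 57^2 = 3249 ≡ 16 (mod 61)
51^16 ≡ 16^2 = 256 ≡ 12 (mod 61)
51^32 ≡ 12^2 = 144 ≡ 22 (mod 61)
51^64 ≡ 22^2 = 484 ≡ 57 (mod 61)
51^128 ≡ 57^2 = 3249 ≡ 16 (mod 61)
51^187 = 51^128 * 51^32 * 51^16 * 51^8 * 51^2 * 51^1 ≡ 16 * 22 * 12 * 16 * 39 * 51 (mod 61).
Accumulate the product:
16 * 22 = 352 ≡ 47
47 * 12 = 564 ≡ 15
15 * 16 = 240 ≡ 57
57 * 39 = 2223 ≡ 27
27 * 51 = 1377 ≡ 35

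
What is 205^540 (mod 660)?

265

540 in binary is 1000011100, i.e. 540 = 512 + 16 + 8 + 4.
205^1 ≡ 205 (mod 660)
205^2 ≡ 205^2 = 42025 ≡ 445 (mod 660)
205^4 ≡ 445^2 = 198025 ≡ 25 (mod 660)
205^8 ≡ 25^2 = 625 (mod 660)
205^16 ≡ 625^2 = 390625 ≡ 565 (mod 660)
205^32 ≡ 565^2 = 319225 ≡ 445 (mod 660)
205^64 ≡ 445^2 = 198025 ≡ 25 (mod 660)
205^128 ≡ 25^2 = 625 (mod 660)
205^256 ≡ 625^2 = 390625 ≡ 565 (mod 660)
205^512 ≡ 565^2 = 319225 ≡ 445 (mod 660)
205^540 = 205^512 × 205^16 × 205^8 × 205^4 ≡ 445 × 565 × 625 × 25 (mod 660).
Accumulate the product:
445 × 565 = 251425 ≡ 625
625 × 625 = 390625 ≡ 565
565 × 25 = 14125 ≡ 265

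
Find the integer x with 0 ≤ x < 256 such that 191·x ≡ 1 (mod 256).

63

Run the extended Euclidean algorithm:
256 = 1*191 + 65
191 = 2*65 + 61
65 = 1*61 + 4
61 = 15*4 + 1
4 = 4*1 + 0
gcd(191, 256) = 1, so the inverse exists.
Back-substitute for 1:
1 = 1*61 − 15*4
  = −15*65 + 16*61
  = 16*191 − 47*65
  = −47*256 + 63*191
So 191⁻¹ ≡ 63 (mod 256).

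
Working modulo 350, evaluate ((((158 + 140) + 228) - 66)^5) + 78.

228

158 + 140 = 298
298 + 228 = 526 ≡ 176 (mod 350)
176 - 66 = 110
(110)^5 ≡ 150 (mod 350)
150 + 78 = 228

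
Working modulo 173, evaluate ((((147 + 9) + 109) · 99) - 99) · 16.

35

147 + 9 = 156
156 + 109 = 265 ≡ 92 (mod 173)
92 · 99 = 9108 ≡ 112 (mod 173)
112 - 99 = 13
13 · 16 = 208 ≡ 35 (mod 173)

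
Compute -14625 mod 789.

-14625 = -19·789 + 366, so -14625 ≡ 366 (mod 789).

366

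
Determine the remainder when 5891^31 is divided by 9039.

8597

Compute successive squares:
31 in binary is 11111, i.e. 31 = 16 + 8 + 4 + 2 + 1.
5891^1 ≡ 5891 (mod 9039)
5891^2 ≡ 5891^2 = 34703881 ≡ 3160 (mod 9039)
5891^4 ≡ 3160^2 = 9985600 ≡ 6544 (mod 9039)
5891^8 ≡ 6544^2 = 42823936 ≡ 6193 (mod 9039)
5891^16 ≡ 6193^2 = 38353249 ≡ 772 (mod 9039)
5891^31 = 5891^16 * 5891^8 * 5891^4 * 5891^2 * 5891^1 ≡ 772 * 6193 * 6544 * 3160 * 5891 (mod 9039).
Accumulate the product:
772 * 6193 = 4780996 ≡ 8404
8404 * 6544 = 54995776 ≡ 2500
2500 * 3160 = 7900000 ≡ 8953
8953 * 5891 = 52742123 ≡ 8597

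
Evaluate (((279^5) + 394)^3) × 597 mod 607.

(279)^5 ≡ 534 (mod 607)
534 + 394 = 928 ≡ 321 (mod 607)
(321)^3 ≡ 124 (mod 607)
124 × 597 = 74028 ≡ 581 (mod 607)

581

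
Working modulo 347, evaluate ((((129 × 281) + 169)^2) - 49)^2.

345

129 × 281 = 36249 ≡ 161 (mod 347)
161 + 169 = 330
(330)^2 ≡ 289 (mod 347)
289 - 49 = 240
(240)^2 ≡ 345 (mod 347)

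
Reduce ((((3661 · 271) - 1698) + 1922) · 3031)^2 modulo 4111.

767

3661 · 271 = 992131 ≡ 1380 (mod 4111)
1380 - 1698 = -318 ≡ 3793 (mod 4111)
3793 + 1922 = 5715 ≡ 1604 (mod 4111)
1604 · 3031 = 4861724 ≡ 2522 (mod 4111)
(2522)^2 ≡ 767 (mod 4111)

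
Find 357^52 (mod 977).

Compute successive squares:
52 in binary is 110100, i.e. 52 = 32 + 16 + 4.
357^1 ≡ 357 (mod 977)
357^2 ≡ 357^2 = 127449 ≡ 439 (mod 977)
357^4 ≡ 439^2 = 192721 ≡ 252 (mod 977)
357^8 ≡ 252^2 = 63504 ≡ 976 (mod 977)
357^16 ≡ 976^2 = 952576 ≡ 1 (mod 977)
357^32 ≡ 1^2 = 1 (mod 977)
357^52 = 357^32 · 357^16 · 357^4 ≡ 1 · 1 · 252 (mod 977).
Accumulate the product:
1 · 1 = 1
1 · 252 = 252

252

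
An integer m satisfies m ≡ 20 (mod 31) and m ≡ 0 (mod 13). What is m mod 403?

299

31⁻¹ mod 13: 31×8 ≡ 1 (mod 13), so 31⁻¹ ≡ 8.
m = 20 + 31×((0 − 20)×8 mod 13) = 20 + 31×9 = 299.
Check: 299 mod 31 = 20, 299 mod 13 = 0. ✓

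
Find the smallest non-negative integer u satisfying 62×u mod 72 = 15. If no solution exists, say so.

no solution

gcd(62, 72) = 2, and 2 does not divide 15.
So the congruence has no solution.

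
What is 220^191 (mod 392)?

220^1 ≡ 220 (mod 392)
220^2 ≡ 220^2 = 48400 ≡ 184 (mod 392)
220^4 ≡ 184^2 = 33856 ≡ 144 (mod 392)
220^8 ≡ 144^2 = 20736 ≡ 352 (mod 392)
220^16 ≡ 352^2 = 123904 ≡ 32 (mod 392)
220^32 ≡ 32^2 = 1024 ≡ 240 (mod 392)
220^64 ≡ 240^2 = 57600 ≡ 368 (mod 392)
220^128 ≡ 368^2 = 135424 ≡ 184 (mod 392)
220^191 = 220^128 * 220^32 * 220^16 * 220^8 * 220^4 * 220^2 * 220^1 ≡ 184 * 240 * 32 * 352 * 144 * 184 * 220 (mod 392).
Accumulate the product:
184 * 240 = 44160 ≡ 256
256 * 32 = 8192 ≡ 352
352 * 352 = 123904 ≡ 32
32 * 144 = 4608 ≡ 296
296 * 184 = 54464 ≡ 368
368 * 220 = 80960 ≡ 208

208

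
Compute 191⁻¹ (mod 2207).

By the extended Euclidean algorithm:
2207 = 11*191 + 106
191 = 1*106 + 85
106 = 1*85 + 21
85 = 4*21 + 1
21 = 21*1 + 0
gcd(191, 2207) = 1, so the inverse exists.
Bézout: 1 = −9*2207 + 104*191.
So 191⁻¹ ≡ 104 (mod 2207).

104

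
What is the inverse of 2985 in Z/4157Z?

1096

4157 = 1×2985 + 1172
2985 = 2×1172 + 641
1172 = 1×641 + 531
641 = 1×531 + 110
531 = 4×110 + 91
110 = 1×91 + 19
91 = 4×19 + 15
19 = 1×15 + 4
15 = 3×4 + 3
4 = 1×3 + 1
3 = 3×1 + 0
gcd(2985, 4157) = 1, so the inverse exists.
Back-substitute for 1:
1 = 1×4 − 1×3
  = −1×15 + 4×4
  = 4×19 − 5×15
  = −5×91 + 24×19
  = 24×110 − 29×91
  = −29×531 + 140×110
  = 140×641 − 169×531
  = −169×1172 + 309×641
  = 309×2985 − 787×1172
  = −787×4157 + 1096×2985
So 2985⁻¹ ≡ 1096 (mod 4157).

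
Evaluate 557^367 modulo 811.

367 in binary is 101101111, i.e. 367 = 256 + 64 + 32 + 8 + 4 + 2 + 1.
557^1 ≡ 557 (mod 811)
557^2 ≡ 557^2 = 310249 ≡ 447 (mod 811)
557^4 ≡ 447^2 = 199809 ≡ 303 (mod 811)
557^8 ≡ 303^2 = 91809 ≡ 166 (mod 811)
557^16 ≡ 166^2 = 27556 ≡ 793 (mod 811)
557^32 ≡ 793^2 = 628849 ≡ 324 (mod 811)
557^64 ≡ 324^2 = 104976 ≡ 357 (mod 811)
557^128 ≡ 357^2 = 127449 ≡ 122 (mod 811)
557^256 ≡ 122^2 = 14884 ≡ 286 (mod 811)
557^367 = 557^256 * 557^64 * 557^32 * 557^8 * 557^4 * 557^2 * 557^1 ≡ 286 * 357 * 324 * 166 * 303 * 447 * 557 (mod 811).
Accumulate the product:
286 * 357 = 102102 ≡ 727
727 * 324 = 235548 ≡ 358
358 * 166 = 59428 ≡ 225
225 * 303 = 68175 ≡ 51
51 * 447 = 22797 ≡ 89
89 * 557 = 49573 ≡ 102

102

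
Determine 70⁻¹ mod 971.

541

By the extended Euclidean algorithm:
971 = 13·70 + 61
70 = 1·61 + 9
61 = 6·9 + 7
9 = 1·7 + 2
7 = 3·2 + 1
2 = 2·1 + 0
gcd(70, 971) = 1, so the inverse exists.
Back-substitute for 1:
1 = 1·7 − 3·2
  = −3·9 + 4·7
  = 4·61 − 27·9
  = −27·70 + 31·61
  = 31·971 − 430·70
So 70⁻¹ ≡ −430 ≡ 541 (mod 971).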